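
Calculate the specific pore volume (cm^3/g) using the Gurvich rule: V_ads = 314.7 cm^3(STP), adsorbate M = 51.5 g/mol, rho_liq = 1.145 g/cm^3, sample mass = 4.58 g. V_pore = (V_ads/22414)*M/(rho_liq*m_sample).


Moles adsorbed n = V_ads / 22414 = 314.7 / 22414 = 1.404033e-02 mol
Liquid volume V_liq = n * M / rho_liq = 1.404033e-02 * 51.5 / 1.145 = 0.63151 cm^3
Specific pore volume V_pore = V_liq / m_sample = 0.63151 / 4.58
V_pore = 0.1379 cm^3/g

0.1379


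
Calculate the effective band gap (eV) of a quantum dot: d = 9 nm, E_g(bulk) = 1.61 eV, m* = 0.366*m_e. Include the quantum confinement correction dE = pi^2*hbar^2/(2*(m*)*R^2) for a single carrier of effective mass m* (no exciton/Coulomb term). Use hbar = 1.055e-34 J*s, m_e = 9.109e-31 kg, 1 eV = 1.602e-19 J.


Radius R = 9/2 nm = 4.5e-09 m
Confinement energy dE = pi^2 * hbar^2 / (2 * m_eff * m_e * R^2)
dE = pi^2 * (1.055e-34)^2 / (2 * 0.366 * 9.109e-31 * (4.5e-09)^2) J, divided by 1.602e-19 J/eV
dE = 0.0508 eV
Total band gap = E_g(bulk) + dE = 1.61 + 0.0508 = 1.6608 eV

1.6608


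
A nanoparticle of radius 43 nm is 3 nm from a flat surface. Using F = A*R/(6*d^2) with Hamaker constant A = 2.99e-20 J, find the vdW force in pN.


Convert to SI: R = 43 nm = 4.3e-08 m, d = 3 nm = 3e-09 m
F = A * R / (6 * d^2)
F = 2.99e-20 * 4.3e-08 / (6 * (3e-09)^2)
F = 2.38093e-11 N = 23.809 pN

23.809


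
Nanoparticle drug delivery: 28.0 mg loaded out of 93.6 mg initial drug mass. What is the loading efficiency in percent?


Drug loading efficiency = (drug loaded / drug initial) * 100
DLE = 28.0 / 93.6 * 100
DLE = 0.2991 * 100
DLE = 29.91%

29.91


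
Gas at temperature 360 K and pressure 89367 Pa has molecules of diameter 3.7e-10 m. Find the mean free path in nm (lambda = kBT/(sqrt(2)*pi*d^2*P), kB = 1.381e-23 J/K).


Mean free path: lambda = kB*T / (sqrt(2) * pi * d^2 * P)
lambda = 1.381e-23 * 360 / (sqrt(2) * pi * (3.7e-10)^2 * 89367)
lambda = 9.14641e-08 m
lambda = 91.46 nm

91.46


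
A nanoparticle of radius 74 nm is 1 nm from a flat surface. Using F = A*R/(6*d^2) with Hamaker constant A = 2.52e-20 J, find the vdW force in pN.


Convert to SI: R = 74 nm = 7.4e-08 m, d = 1 nm = 1e-09 m
F = A * R / (6 * d^2)
F = 2.52e-20 * 7.4e-08 / (6 * (1e-09)^2)
F = 3.108e-10 N = 310.8 pN

310.8


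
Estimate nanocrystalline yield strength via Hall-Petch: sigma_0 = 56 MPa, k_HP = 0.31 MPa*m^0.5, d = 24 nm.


d = 24 nm = 2.4e-08 m
sqrt(d) = 0.0001549193
Hall-Petch contribution = k / sqrt(d) = 0.31 / 0.0001549193 = 2001.0 MPa
sigma = sigma_0 + k/sqrt(d) = 56 + 2001.0 = 2057.0 MPa

2057.0


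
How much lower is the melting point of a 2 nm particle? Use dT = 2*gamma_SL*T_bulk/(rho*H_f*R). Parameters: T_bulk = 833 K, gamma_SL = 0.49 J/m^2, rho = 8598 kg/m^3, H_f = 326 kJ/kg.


Radius R = 2/2 = 1 nm = 1e-09 m
Convert H_f = 326 kJ/kg = 326000 J/kg
dT = 2 * gamma_SL * T_bulk / (rho * H_f * R)
dT = 2 * 0.49 * 833 / (8598 * 326000 * 1e-09)
dT = 291.2 K

291.2


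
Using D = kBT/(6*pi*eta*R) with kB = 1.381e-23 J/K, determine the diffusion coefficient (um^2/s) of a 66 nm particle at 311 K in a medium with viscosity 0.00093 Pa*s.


Radius R = 66/2 = 33 nm = 3.3e-08 m
D = kB*T / (6*pi*eta*R)
D = 1.381e-23 * 311 / (6 * pi * 0.00093 * 3.3e-08)
D = 7.42431e-12 m^2/s = 7.424 um^2/s

7.424


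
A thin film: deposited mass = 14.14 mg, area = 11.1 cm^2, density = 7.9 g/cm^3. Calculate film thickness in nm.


Convert: m = 14.14 mg = 1.4140e-05 kg, A = 11.1 cm^2 = 1.1100e-03 m^2, rho = 7.9 g/cm^3 = 7900 kg/m^3
t = m / (A * rho)
t = 1.4140e-05 / (1.1100e-03 * 7900)
t = 1.6125e-06 m = 1612.5 nm

1612.5


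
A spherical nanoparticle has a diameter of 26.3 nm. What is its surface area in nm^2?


Radius r = 26.3/2 = 13.15 nm
Surface area SA = 4 * pi * r^2
SA = 4 * pi * (13.15)^2
SA = 2173.01 nm^2

2173.01


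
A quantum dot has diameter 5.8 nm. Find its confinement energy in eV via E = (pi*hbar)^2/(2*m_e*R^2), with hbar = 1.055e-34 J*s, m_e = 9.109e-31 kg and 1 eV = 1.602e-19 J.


Radius R = 5.8/2 = 2.9 nm = 2.9e-09 m
E = (pi * 1.055e-34)^2 / (2 * 9.109e-31 * (2.9e-09)^2)
E(J) = 7.16982e-21
E = E(J) / 1.602e-19 = 0.0448 eV

0.0448


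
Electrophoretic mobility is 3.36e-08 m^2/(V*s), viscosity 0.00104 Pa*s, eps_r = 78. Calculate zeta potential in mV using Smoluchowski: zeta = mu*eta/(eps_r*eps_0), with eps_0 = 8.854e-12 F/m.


Smoluchowski equation: zeta = mu * eta / (eps_r * eps_0)
zeta = 3.36e-08 * 0.00104 / (78 * 8.854e-12)
zeta = 0.050599 V = 50.6 mV

50.6


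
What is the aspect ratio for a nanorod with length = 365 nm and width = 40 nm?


Aspect ratio AR = length / diameter
AR = 365 / 40
AR = 9.12

9.12


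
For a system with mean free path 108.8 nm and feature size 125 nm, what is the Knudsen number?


Knudsen number Kn = lambda / L
Kn = 108.8 / 125
Kn = 0.8704

0.8704


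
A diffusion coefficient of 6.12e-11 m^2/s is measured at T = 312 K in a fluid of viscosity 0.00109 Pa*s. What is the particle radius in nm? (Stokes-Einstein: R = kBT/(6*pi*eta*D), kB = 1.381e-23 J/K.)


Stokes-Einstein: R = kB*T / (6*pi*eta*D)
R = 1.381e-23 * 312 / (6 * pi * 0.00109 * 6.12e-11)
R = 3.42665e-09 m = 3.43 nm

3.43


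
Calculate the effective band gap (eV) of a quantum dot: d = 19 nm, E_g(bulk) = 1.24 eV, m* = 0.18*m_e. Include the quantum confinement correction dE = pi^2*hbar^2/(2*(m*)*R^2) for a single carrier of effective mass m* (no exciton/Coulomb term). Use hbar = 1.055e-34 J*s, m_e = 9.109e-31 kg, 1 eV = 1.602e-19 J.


Radius R = 19/2 nm = 9.5e-09 m
Confinement energy dE = pi^2 * hbar^2 / (2 * m_eff * m_e * R^2)
dE = pi^2 * (1.055e-34)^2 / (2 * 0.18 * 9.109e-31 * (9.5e-09)^2) J, divided by 1.602e-19 J/eV
dE = 0.0232 eV
Total band gap = E_g(bulk) + dE = 1.24 + 0.0232 = 1.2632 eV

1.2632


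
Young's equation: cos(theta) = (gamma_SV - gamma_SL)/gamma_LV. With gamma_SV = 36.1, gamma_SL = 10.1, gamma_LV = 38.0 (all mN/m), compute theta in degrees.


cos(theta) = (gamma_SV - gamma_SL) / gamma_LV
cos(theta) = (36.1 - 10.1) / 38.0
cos(theta) = 0.684211
theta = arccos(0.684211) = 46.83 degrees

46.83


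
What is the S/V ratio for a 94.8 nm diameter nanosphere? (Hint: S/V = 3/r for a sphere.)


Radius r = 94.8/2 = 47.4 nm
S/V = 3 / r = 3 / 47.4
S/V = 0.0633 nm^-1

0.0633


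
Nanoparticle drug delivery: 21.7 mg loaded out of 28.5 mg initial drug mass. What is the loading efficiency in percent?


Drug loading efficiency = (drug loaded / drug initial) * 100
DLE = 21.7 / 28.5 * 100
DLE = 0.7614 * 100
DLE = 76.14%

76.14


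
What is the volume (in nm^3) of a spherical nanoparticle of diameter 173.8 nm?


Radius r = 173.8/2 = 86.9 nm
Volume V = (4/3) * pi * r^3
V = (4/3) * pi * (86.9)^3
V = 2748830.36 nm^3

2748830.36


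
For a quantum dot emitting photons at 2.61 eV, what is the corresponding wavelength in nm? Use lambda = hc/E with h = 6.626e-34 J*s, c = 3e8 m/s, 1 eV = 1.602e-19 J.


Convert energy: E = 2.61 eV = 2.61 * 1.602e-19 = 4.18122e-19 J
lambda = h*c / E = 6.626e-34 * 3e8 / 4.18122e-19
lambda = 4.75411e-07 m = 475.4 nm

475.4


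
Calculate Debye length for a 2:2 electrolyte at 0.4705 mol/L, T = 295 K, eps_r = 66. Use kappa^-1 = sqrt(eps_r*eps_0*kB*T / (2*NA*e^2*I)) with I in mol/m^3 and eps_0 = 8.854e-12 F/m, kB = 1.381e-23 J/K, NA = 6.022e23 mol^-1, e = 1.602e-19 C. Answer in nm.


Ionic strength I = 0.4705 * 2^2 * 1000 = 1882 mol/m^3
kappa^-1 = sqrt(66 * 8.854e-12 * 1.381e-23 * 295 / (2 * 6.022e23 * (1.602e-19)^2 * 1882))
kappa^-1 = 0.202 nm

0.202


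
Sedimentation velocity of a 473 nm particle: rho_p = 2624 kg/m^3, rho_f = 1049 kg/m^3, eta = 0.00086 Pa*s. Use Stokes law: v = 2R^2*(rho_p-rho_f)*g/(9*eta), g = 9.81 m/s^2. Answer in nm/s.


Radius R = 473/2 nm = 2.365e-07 m
Density difference = 2624 - 1049 = 1575 kg/m^3
v = 2 * R^2 * (rho_p - rho_f) * g / (9 * eta)
v = 2 * (2.365e-07)^2 * 1575 * 9.81 / (9 * 0.00086)
v = 2.23306e-07 m/s = 223.3063 nm/s

223.3063


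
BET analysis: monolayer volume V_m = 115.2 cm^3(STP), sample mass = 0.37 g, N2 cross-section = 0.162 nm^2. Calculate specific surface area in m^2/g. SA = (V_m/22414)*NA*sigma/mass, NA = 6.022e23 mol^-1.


Number of moles in monolayer = V_m / 22414 = 115.2 / 22414 = 0.00513964
Number of molecules = moles * NA = 0.00513964 * 6.022e23
SA = molecules * sigma / mass
SA = (115.2 / 22414) * 6.022e23 * 0.162e-18 / 0.37
SA = 1355.1 m^2/g

1355.1


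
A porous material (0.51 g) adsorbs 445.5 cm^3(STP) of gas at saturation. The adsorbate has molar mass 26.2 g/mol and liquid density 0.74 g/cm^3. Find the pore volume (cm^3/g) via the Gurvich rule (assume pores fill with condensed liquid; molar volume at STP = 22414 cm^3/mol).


Moles adsorbed n = V_ads / 22414 = 445.5 / 22414 = 1.987597e-02 mol
Liquid volume V_liq = n * M / rho_liq = 1.987597e-02 * 26.2 / 0.74 = 0.70372 cm^3
Specific pore volume V_pore = V_liq / m_sample = 0.70372 / 0.51
V_pore = 1.3798 cm^3/g

1.3798


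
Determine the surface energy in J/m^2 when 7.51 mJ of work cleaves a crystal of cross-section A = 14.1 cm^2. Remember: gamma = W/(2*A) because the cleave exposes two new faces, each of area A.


Convert: A = 14.1 cm^2 = 0.00141 m^2, W = 7.51 mJ = 0.00751 J
Cleaving exposes two faces of area A, so total new surface = 2*A and gamma = W / (2*A)
gamma = 0.00751 / (2 * 0.00141)
gamma = 2.663 J/m^2

2.663


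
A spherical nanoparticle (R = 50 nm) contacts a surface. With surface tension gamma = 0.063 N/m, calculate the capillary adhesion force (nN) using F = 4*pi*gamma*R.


Convert radius: R = 50 nm = 5e-08 m
F = 4 * pi * gamma * R
F = 4 * pi * 0.063 * 5e-08
F = 3.95841e-08 N = 39.5841 nN

39.5841


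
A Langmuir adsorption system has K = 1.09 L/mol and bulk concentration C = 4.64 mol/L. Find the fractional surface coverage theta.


Langmuir isotherm: theta = K*C / (1 + K*C)
K*C = 1.09 * 4.64 = 5.0576
theta = 5.0576 / (1 + 5.0576) = 5.0576 / 6.0576
theta = 0.8349

0.8349


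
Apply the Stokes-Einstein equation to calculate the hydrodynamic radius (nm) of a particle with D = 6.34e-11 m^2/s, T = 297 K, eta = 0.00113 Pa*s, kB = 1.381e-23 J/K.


Stokes-Einstein: R = kB*T / (6*pi*eta*D)
R = 1.381e-23 * 297 / (6 * pi * 0.00113 * 6.34e-11)
R = 3.03726e-09 m = 3.04 nm

3.04


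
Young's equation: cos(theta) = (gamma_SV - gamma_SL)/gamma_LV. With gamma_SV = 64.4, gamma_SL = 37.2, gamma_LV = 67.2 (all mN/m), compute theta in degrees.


cos(theta) = (gamma_SV - gamma_SL) / gamma_LV
cos(theta) = (64.4 - 37.2) / 67.2
cos(theta) = 0.404762
theta = arccos(0.404762) = 66.12 degrees

66.12


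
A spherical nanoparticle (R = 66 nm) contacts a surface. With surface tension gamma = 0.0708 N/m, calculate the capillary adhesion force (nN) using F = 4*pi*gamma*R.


Convert radius: R = 66 nm = 6.6e-08 m
F = 4 * pi * gamma * R
F = 4 * pi * 0.0708 * 6.6e-08
F = 5.87201e-08 N = 58.7201 nN

58.7201


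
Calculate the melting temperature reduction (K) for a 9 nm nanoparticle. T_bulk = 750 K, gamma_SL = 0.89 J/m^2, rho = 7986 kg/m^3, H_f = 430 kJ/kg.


Radius R = 9/2 = 4.5 nm = 4.5e-09 m
Convert H_f = 430 kJ/kg = 430000 J/kg
dT = 2 * gamma_SL * T_bulk / (rho * H_f * R)
dT = 2 * 0.89 * 750 / (7986 * 430000 * 4.5e-09)
dT = 86.4 K

86.4


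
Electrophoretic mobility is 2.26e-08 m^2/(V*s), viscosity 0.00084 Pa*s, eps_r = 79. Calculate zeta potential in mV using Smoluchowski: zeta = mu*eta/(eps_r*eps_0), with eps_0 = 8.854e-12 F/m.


Smoluchowski equation: zeta = mu * eta / (eps_r * eps_0)
zeta = 2.26e-08 * 0.00084 / (79 * 8.854e-12)
zeta = 0.027141 V = 27.14 mV

27.14


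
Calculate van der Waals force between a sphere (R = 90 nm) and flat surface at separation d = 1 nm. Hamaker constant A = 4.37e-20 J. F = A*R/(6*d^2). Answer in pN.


Convert to SI: R = 90 nm = 9e-08 m, d = 1 nm = 1e-09 m
F = A * R / (6 * d^2)
F = 4.37e-20 * 9e-08 / (6 * (1e-09)^2)
F = 6.555e-10 N = 655.5 pN

655.5


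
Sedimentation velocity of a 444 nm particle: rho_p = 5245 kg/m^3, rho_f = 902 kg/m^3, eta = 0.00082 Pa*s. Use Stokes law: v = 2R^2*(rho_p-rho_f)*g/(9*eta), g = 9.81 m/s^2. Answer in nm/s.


Radius R = 444/2 nm = 2.22e-07 m
Density difference = 5245 - 902 = 4343 kg/m^3
v = 2 * R^2 * (rho_p - rho_f) * g / (9 * eta)
v = 2 * (2.22e-07)^2 * 4343 * 9.81 / (9 * 0.00082)
v = 5.69034e-07 m/s = 569.0343 nm/s

569.0343


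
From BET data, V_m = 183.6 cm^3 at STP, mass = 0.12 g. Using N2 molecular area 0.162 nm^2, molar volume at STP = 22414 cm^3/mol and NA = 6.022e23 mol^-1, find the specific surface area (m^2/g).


Number of moles in monolayer = V_m / 22414 = 183.6 / 22414 = 0.00819131
Number of molecules = moles * NA = 0.00819131 * 6.022e23
SA = molecules * sigma / mass
SA = (183.6 / 22414) * 6.022e23 * 0.162e-18 / 0.12
SA = 6659.3 m^2/g

6659.3


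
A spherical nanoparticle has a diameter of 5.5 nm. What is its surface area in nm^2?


Radius r = 5.5/2 = 2.75 nm
Surface area SA = 4 * pi * r^2
SA = 4 * pi * (2.75)^2
SA = 95.03 nm^2

95.03


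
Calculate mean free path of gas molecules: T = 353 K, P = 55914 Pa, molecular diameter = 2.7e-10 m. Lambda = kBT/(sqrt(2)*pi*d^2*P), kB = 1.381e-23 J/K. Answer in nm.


Mean free path: lambda = kB*T / (sqrt(2) * pi * d^2 * P)
lambda = 1.381e-23 * 353 / (sqrt(2) * pi * (2.7e-10)^2 * 55914)
lambda = 2.69188e-07 m
lambda = 269.19 nm

269.19


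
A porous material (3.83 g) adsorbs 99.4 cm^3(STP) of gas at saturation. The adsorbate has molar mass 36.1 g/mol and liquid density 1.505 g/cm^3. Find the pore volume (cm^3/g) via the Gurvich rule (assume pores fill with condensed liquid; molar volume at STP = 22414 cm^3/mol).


Moles adsorbed n = V_ads / 22414 = 99.4 / 22414 = 4.434728e-03 mol
Liquid volume V_liq = n * M / rho_liq = 4.434728e-03 * 36.1 / 1.505 = 0.10637 cm^3
Specific pore volume V_pore = V_liq / m_sample = 0.10637 / 3.83
V_pore = 0.0278 cm^3/g

0.0278


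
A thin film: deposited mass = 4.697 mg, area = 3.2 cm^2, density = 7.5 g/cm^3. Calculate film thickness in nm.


Convert: m = 4.697 mg = 4.6970e-06 kg, A = 3.2 cm^2 = 3.2000e-04 m^2, rho = 7.5 g/cm^3 = 7500 kg/m^3
t = m / (A * rho)
t = 4.6970e-06 / (3.2000e-04 * 7500)
t = 1.9571e-06 m = 1957.1 nm

1957.1


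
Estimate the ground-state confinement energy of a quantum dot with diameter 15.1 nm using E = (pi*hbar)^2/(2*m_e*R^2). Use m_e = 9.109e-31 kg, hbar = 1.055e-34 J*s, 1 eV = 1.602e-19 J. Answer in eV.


Radius R = 15.1/2 = 7.55 nm = 7.55e-09 m
E = (pi * 1.055e-34)^2 / (2 * 9.109e-31 * (7.55e-09)^2)
E(J) = 1.05782e-21
E = E(J) / 1.602e-19 = 0.0066 eV

0.0066


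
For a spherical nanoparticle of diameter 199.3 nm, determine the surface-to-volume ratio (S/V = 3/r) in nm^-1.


Radius r = 199.3/2 = 99.65 nm
S/V = 3 / r = 3 / 99.65
S/V = 0.0301 nm^-1

0.0301


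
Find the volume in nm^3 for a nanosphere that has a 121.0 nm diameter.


Radius r = 121.0/2 = 60.5 nm
Volume V = (4/3) * pi * r^3
V = (4/3) * pi * (60.5)^3
V = 927587.17 nm^3

927587.17


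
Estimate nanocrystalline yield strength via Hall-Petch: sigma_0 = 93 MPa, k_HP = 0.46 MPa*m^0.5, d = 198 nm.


d = 198 nm = 1.98e-07 m
sqrt(d) = 0.0004449719
Hall-Petch contribution = k / sqrt(d) = 0.46 / 0.0004449719 = 1033.8 MPa
sigma = sigma_0 + k/sqrt(d) = 93 + 1033.8 = 1126.8 MPa

1126.8


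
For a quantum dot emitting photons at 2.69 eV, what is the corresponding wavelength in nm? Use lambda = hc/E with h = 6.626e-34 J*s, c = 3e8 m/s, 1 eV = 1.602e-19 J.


Convert energy: E = 2.69 eV = 2.69 * 1.602e-19 = 4.30938e-19 J
lambda = h*c / E = 6.626e-34 * 3e8 / 4.30938e-19
lambda = 4.61273e-07 m = 461.3 nm

461.3


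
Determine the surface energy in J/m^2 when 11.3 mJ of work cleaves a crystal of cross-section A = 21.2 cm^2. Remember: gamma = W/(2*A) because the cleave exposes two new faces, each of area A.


Convert: A = 21.2 cm^2 = 0.00212 m^2, W = 11.3 mJ = 0.0113 J
Cleaving exposes two faces of area A, so total new surface = 2*A and gamma = W / (2*A)
gamma = 0.0113 / (2 * 0.00212)
gamma = 2.665 J/m^2

2.665


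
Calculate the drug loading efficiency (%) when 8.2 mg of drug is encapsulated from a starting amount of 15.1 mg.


Drug loading efficiency = (drug loaded / drug initial) * 100
DLE = 8.2 / 15.1 * 100
DLE = 0.543 * 100
DLE = 54.3%

54.3


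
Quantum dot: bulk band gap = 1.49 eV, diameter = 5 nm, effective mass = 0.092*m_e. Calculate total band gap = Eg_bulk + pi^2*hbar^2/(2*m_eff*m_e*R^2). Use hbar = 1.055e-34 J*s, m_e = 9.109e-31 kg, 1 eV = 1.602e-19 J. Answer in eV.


Radius R = 5/2 nm = 2.5e-09 m
Confinement energy dE = pi^2 * hbar^2 / (2 * m_eff * m_e * R^2)
dE = pi^2 * (1.055e-34)^2 / (2 * 0.092 * 9.109e-31 * (2.5e-09)^2) J, divided by 1.602e-19 J/eV
dE = 0.6546 eV
Total band gap = E_g(bulk) + dE = 1.49 + 0.6546 = 2.1446 eV

2.1446


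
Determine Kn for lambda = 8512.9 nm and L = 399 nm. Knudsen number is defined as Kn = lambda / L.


Knudsen number Kn = lambda / L
Kn = 8512.9 / 399
Kn = 21.3356

21.3356


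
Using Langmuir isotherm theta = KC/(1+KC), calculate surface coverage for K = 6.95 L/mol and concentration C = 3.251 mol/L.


Langmuir isotherm: theta = K*C / (1 + K*C)
K*C = 6.95 * 3.251 = 22.59445
theta = 22.59445 / (1 + 22.59445) = 22.59445 / 23.59445
theta = 0.9576

0.9576


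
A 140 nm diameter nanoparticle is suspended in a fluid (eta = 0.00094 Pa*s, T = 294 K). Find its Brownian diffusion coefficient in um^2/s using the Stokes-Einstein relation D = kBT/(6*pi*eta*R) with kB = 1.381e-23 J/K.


Radius R = 140/2 = 70 nm = 7e-08 m
D = kB*T / (6*pi*eta*R)
D = 1.381e-23 * 294 / (6 * pi * 0.00094 * 7e-08)
D = 3.27351e-12 m^2/s = 3.274 um^2/s

3.274


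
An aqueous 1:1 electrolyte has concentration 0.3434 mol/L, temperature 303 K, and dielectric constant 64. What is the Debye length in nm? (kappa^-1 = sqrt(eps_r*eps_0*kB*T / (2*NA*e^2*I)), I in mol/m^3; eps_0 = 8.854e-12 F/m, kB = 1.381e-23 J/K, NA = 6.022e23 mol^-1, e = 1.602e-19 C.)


Ionic strength I = 0.3434 * 1^2 * 1000 = 343.4 mol/m^3
kappa^-1 = sqrt(64 * 8.854e-12 * 1.381e-23 * 303 / (2 * 6.022e23 * (1.602e-19)^2 * 343.4))
kappa^-1 = 0.473 nm

0.473


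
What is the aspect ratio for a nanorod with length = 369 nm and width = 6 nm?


Aspect ratio AR = length / diameter
AR = 369 / 6
AR = 61.5

61.5


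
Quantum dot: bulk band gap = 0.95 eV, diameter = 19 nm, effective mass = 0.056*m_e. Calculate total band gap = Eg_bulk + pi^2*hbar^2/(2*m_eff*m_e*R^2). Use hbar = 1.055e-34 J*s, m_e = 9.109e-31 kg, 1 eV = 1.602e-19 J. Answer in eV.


Radius R = 19/2 nm = 9.5e-09 m
Confinement energy dE = pi^2 * hbar^2 / (2 * m_eff * m_e * R^2)
dE = pi^2 * (1.055e-34)^2 / (2 * 0.056 * 9.109e-31 * (9.5e-09)^2) J, divided by 1.602e-19 J/eV
dE = 0.0745 eV
Total band gap = E_g(bulk) + dE = 0.95 + 0.0745 = 1.0245 eV

1.0245


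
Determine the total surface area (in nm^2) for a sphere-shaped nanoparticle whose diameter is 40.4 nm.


Radius r = 40.4/2 = 20.2 nm
Surface area SA = 4 * pi * r^2
SA = 4 * pi * (20.2)^2
SA = 5127.58 nm^2

5127.58


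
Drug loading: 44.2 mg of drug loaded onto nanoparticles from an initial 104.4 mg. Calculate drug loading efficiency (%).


Drug loading efficiency = (drug loaded / drug initial) * 100
DLE = 44.2 / 104.4 * 100
DLE = 0.4234 * 100
DLE = 42.34%

42.34


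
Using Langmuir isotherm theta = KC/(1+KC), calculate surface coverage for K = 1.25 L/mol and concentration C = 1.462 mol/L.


Langmuir isotherm: theta = K*C / (1 + K*C)
K*C = 1.25 * 1.462 = 1.8275
theta = 1.8275 / (1 + 1.8275) = 1.8275 / 2.8275
theta = 0.6463

0.6463


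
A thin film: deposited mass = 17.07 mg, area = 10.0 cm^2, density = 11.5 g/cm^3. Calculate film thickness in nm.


Convert: m = 17.07 mg = 1.7070e-05 kg, A = 10.0 cm^2 = 1.0000e-03 m^2, rho = 11.5 g/cm^3 = 11500 kg/m^3
t = m / (A * rho)
t = 1.7070e-05 / (1.0000e-03 * 11500)
t = 1.4843e-06 m = 1484.3 nm

1484.3


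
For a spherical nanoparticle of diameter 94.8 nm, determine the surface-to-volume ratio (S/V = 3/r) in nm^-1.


Radius r = 94.8/2 = 47.4 nm
S/V = 3 / r = 3 / 47.4
S/V = 0.0633 nm^-1

0.0633


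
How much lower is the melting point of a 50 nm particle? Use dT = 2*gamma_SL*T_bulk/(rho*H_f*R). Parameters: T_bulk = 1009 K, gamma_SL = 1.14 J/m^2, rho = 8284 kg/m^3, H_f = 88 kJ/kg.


Radius R = 50/2 = 25 nm = 2.5e-08 m
Convert H_f = 88 kJ/kg = 88000 J/kg
dT = 2 * gamma_SL * T_bulk / (rho * H_f * R)
dT = 2 * 1.14 * 1009 / (8284 * 88000 * 2.5e-08)
dT = 126.2 K

126.2


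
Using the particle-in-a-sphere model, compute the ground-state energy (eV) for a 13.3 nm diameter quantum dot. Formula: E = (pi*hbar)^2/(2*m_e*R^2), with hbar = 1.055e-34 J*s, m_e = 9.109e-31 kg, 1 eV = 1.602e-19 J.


Radius R = 13.3/2 = 6.65 nm = 6.65e-09 m
E = (pi * 1.055e-34)^2 / (2 * 9.109e-31 * (6.65e-09)^2)
E(J) = 1.36352e-21
E = E(J) / 1.602e-19 = 0.0085 eV

0.0085


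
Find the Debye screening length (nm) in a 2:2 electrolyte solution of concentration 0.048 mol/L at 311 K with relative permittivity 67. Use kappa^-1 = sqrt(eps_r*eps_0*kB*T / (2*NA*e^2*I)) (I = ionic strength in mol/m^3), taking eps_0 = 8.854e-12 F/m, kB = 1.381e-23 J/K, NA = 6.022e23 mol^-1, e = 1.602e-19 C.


Ionic strength I = 0.048 * 2^2 * 1000 = 192 mol/m^3
kappa^-1 = sqrt(67 * 8.854e-12 * 1.381e-23 * 311 / (2 * 6.022e23 * (1.602e-19)^2 * 192))
kappa^-1 = 0.655 nm

0.655


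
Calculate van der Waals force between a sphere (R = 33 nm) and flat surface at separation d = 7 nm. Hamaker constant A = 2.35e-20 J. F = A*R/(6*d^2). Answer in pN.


Convert to SI: R = 33 nm = 3.3e-08 m, d = 7 nm = 7e-09 m
F = A * R / (6 * d^2)
F = 2.35e-20 * 3.3e-08 / (6 * (7e-09)^2)
F = 2.63776e-12 N = 2.638 pN

2.638


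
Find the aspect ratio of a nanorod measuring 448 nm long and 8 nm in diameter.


Aspect ratio AR = length / diameter
AR = 448 / 8
AR = 56.0

56.0


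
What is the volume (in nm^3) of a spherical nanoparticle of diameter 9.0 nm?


Radius r = 9.0/2 = 4.5 nm
Volume V = (4/3) * pi * r^3
V = (4/3) * pi * (4.5)^3
V = 381.7 nm^3

381.7


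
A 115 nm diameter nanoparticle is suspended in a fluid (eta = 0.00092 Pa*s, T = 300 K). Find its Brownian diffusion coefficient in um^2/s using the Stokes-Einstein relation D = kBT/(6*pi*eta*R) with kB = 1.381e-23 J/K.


Radius R = 115/2 = 57.5 nm = 5.75e-08 m
D = kB*T / (6*pi*eta*R)
D = 1.381e-23 * 300 / (6 * pi * 0.00092 * 5.75e-08)
D = 4.15488e-12 m^2/s = 4.155 um^2/s

4.155


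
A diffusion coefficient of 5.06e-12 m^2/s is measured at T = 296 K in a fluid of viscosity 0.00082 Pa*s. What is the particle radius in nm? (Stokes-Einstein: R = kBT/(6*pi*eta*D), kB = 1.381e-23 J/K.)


Stokes-Einstein: R = kB*T / (6*pi*eta*D)
R = 1.381e-23 * 296 / (6 * pi * 0.00082 * 5.06e-12)
R = 5.22661e-08 m = 52.27 nm

52.27


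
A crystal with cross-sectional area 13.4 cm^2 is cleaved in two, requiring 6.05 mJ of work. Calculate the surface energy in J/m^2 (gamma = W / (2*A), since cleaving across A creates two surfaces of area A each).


Convert: A = 13.4 cm^2 = 0.00134 m^2, W = 6.05 mJ = 0.00605 J
Cleaving exposes two faces of area A, so total new surface = 2*A and gamma = W / (2*A)
gamma = 0.00605 / (2 * 0.00134)
gamma = 2.257 J/m^2

2.257


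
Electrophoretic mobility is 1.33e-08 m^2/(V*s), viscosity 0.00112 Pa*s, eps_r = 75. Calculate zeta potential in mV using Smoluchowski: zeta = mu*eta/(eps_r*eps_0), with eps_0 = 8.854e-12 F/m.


Smoluchowski equation: zeta = mu * eta / (eps_r * eps_0)
zeta = 1.33e-08 * 0.00112 / (75 * 8.854e-12)
zeta = 0.022432 V = 22.43 mV

22.43


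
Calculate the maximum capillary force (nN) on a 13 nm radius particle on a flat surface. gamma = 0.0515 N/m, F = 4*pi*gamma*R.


Convert radius: R = 13 nm = 1.3e-08 m
F = 4 * pi * gamma * R
F = 4 * pi * 0.0515 * 1.3e-08
F = 8.41319e-09 N = 8.4132 nN

8.4132


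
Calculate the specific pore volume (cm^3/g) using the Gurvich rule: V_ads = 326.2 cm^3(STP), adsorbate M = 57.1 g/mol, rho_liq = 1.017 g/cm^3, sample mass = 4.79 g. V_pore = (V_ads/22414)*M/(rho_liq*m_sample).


Moles adsorbed n = V_ads / 22414 = 326.2 / 22414 = 1.455340e-02 mol
Liquid volume V_liq = n * M / rho_liq = 1.455340e-02 * 57.1 / 1.017 = 0.81711 cm^3
Specific pore volume V_pore = V_liq / m_sample = 0.81711 / 4.79
V_pore = 0.1706 cm^3/g

0.1706


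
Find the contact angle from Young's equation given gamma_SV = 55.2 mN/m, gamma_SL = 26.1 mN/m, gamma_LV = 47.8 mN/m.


cos(theta) = (gamma_SV - gamma_SL) / gamma_LV
cos(theta) = (55.2 - 26.1) / 47.8
cos(theta) = 0.608787
theta = arccos(0.608787) = 52.5 degrees

52.5


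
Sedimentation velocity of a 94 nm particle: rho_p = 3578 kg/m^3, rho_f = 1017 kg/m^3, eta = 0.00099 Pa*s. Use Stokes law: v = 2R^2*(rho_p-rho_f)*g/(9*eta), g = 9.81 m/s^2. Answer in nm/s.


Radius R = 94/2 nm = 4.7e-08 m
Density difference = 3578 - 1017 = 2561 kg/m^3
v = 2 * R^2 * (rho_p - rho_f) * g / (9 * eta)
v = 2 * (4.7e-08)^2 * 2561 * 9.81 / (9 * 0.00099)
v = 1.24574e-08 m/s = 12.4574 nm/s

12.4574


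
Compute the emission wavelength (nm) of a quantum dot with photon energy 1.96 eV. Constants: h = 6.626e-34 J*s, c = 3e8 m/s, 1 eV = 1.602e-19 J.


Convert energy: E = 1.96 eV = 1.96 * 1.602e-19 = 3.13992e-19 J
lambda = h*c / E = 6.626e-34 * 3e8 / 3.13992e-19
lambda = 6.33073e-07 m = 633.1 nm

633.1


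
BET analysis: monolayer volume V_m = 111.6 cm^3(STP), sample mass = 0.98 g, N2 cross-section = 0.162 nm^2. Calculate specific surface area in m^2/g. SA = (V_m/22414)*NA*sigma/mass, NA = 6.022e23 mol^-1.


Number of moles in monolayer = V_m / 22414 = 111.6 / 22414 = 0.00497903
Number of molecules = moles * NA = 0.00497903 * 6.022e23
SA = molecules * sigma / mass
SA = (111.6 / 22414) * 6.022e23 * 0.162e-18 / 0.98
SA = 495.6 m^2/g

495.6


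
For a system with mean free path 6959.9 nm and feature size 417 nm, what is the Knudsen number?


Knudsen number Kn = lambda / L
Kn = 6959.9 / 417
Kn = 16.6904

16.6904


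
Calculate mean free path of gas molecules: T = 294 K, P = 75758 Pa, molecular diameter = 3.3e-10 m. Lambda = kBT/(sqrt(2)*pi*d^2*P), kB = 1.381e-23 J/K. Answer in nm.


Mean free path: lambda = kB*T / (sqrt(2) * pi * d^2 * P)
lambda = 1.381e-23 * 294 / (sqrt(2) * pi * (3.3e-10)^2 * 75758)
lambda = 1.10769e-07 m
lambda = 110.77 nm

110.77


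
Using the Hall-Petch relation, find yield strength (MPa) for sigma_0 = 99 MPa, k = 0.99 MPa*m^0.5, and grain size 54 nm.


d = 54 nm = 5.4e-08 m
sqrt(d) = 0.000232379
Hall-Petch contribution = k / sqrt(d) = 0.99 / 0.000232379 = 4260.3 MPa
sigma = sigma_0 + k/sqrt(d) = 99 + 4260.3 = 4359.3 MPa

4359.3


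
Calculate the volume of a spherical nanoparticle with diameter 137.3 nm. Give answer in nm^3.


Radius r = 137.3/2 = 68.65 nm
Volume V = (4/3) * pi * r^3
V = (4/3) * pi * (68.65)^3
V = 1355221.35 nm^3

1355221.35


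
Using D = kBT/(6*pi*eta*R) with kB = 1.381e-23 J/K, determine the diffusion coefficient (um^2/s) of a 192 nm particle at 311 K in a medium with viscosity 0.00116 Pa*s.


Radius R = 192/2 = 96 nm = 9.6e-08 m
D = kB*T / (6*pi*eta*R)
D = 1.381e-23 * 311 / (6 * pi * 0.00116 * 9.6e-08)
D = 2.04609e-12 m^2/s = 2.046 um^2/s

2.046


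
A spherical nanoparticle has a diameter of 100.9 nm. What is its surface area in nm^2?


Radius r = 100.9/2 = 50.45 nm
Surface area SA = 4 * pi * r^2
SA = 4 * pi * (50.45)^2
SA = 31983.96 nm^2

31983.96


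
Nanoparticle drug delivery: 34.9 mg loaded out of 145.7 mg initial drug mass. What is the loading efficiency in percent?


Drug loading efficiency = (drug loaded / drug initial) * 100
DLE = 34.9 / 145.7 * 100
DLE = 0.2395 * 100
DLE = 23.95%

23.95


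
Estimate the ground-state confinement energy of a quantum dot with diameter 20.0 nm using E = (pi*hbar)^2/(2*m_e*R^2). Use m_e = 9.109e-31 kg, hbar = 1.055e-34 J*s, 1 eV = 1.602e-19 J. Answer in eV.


Radius R = 20.0/2 = 10 nm = 1e-08 m
E = (pi * 1.055e-34)^2 / (2 * 9.109e-31 * (1e-08)^2)
E(J) = 6.02981e-22
E = E(J) / 1.602e-19 = 0.0038 eV

0.0038


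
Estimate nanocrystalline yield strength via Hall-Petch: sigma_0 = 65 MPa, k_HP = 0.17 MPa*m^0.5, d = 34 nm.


d = 34 nm = 3.4e-08 m
sqrt(d) = 0.0001843909
Hall-Petch contribution = k / sqrt(d) = 0.17 / 0.0001843909 = 922.0 MPa
sigma = sigma_0 + k/sqrt(d) = 65 + 922.0 = 987.0 MPa

987.0


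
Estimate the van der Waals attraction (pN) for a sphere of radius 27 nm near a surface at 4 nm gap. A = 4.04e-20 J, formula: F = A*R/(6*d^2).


Convert to SI: R = 27 nm = 2.7e-08 m, d = 4 nm = 4e-09 m
F = A * R / (6 * d^2)
F = 4.04e-20 * 2.7e-08 / (6 * (4e-09)^2)
F = 1.13625e-11 N = 11.362 pN

11.362


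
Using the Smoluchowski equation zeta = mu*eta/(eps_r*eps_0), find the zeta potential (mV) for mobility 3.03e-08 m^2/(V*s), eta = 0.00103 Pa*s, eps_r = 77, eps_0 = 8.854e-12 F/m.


Smoluchowski equation: zeta = mu * eta / (eps_r * eps_0)
zeta = 3.03e-08 * 0.00103 / (77 * 8.854e-12)
zeta = 0.045777 V = 45.78 mV

45.78


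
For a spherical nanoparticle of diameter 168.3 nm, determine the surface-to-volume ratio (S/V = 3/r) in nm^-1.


Radius r = 168.3/2 = 84.15 nm
S/V = 3 / r = 3 / 84.15
S/V = 0.0357 nm^-1

0.0357


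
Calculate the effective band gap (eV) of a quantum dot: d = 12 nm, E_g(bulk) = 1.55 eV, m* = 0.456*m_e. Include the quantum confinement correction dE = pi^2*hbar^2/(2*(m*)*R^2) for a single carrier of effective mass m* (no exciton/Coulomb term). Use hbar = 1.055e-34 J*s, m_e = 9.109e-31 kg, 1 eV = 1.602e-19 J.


Radius R = 12/2 nm = 6e-09 m
Confinement energy dE = pi^2 * hbar^2 / (2 * m_eff * m_e * R^2)
dE = pi^2 * (1.055e-34)^2 / (2 * 0.456 * 9.109e-31 * (6e-09)^2) J, divided by 1.602e-19 J/eV
dE = 0.0229 eV
Total band gap = E_g(bulk) + dE = 1.55 + 0.0229 = 1.5729 eV

1.5729


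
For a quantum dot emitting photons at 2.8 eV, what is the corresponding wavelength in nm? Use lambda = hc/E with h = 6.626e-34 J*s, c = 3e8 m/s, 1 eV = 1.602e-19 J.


Convert energy: E = 2.8 eV = 2.8 * 1.602e-19 = 4.4856e-19 J
lambda = h*c / E = 6.626e-34 * 3e8 / 4.4856e-19
lambda = 4.43151e-07 m = 443.2 nm

443.2


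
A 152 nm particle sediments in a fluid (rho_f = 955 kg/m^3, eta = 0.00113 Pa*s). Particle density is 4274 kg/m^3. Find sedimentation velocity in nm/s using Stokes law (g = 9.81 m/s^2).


Radius R = 152/2 nm = 7.6e-08 m
Density difference = 4274 - 955 = 3319 kg/m^3
v = 2 * R^2 * (rho_p - rho_f) * g / (9 * eta)
v = 2 * (7.6e-08)^2 * 3319 * 9.81 / (9 * 0.00113)
v = 3.69839e-08 m/s = 36.9839 nm/s

36.9839


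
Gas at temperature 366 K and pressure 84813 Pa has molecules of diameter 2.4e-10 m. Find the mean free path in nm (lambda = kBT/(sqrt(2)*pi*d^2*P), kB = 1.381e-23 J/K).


Mean free path: lambda = kB*T / (sqrt(2) * pi * d^2 * P)
lambda = 1.381e-23 * 366 / (sqrt(2) * pi * (2.4e-10)^2 * 84813)
lambda = 2.32876e-07 m
lambda = 232.88 nm

232.88


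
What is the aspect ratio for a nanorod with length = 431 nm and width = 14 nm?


Aspect ratio AR = length / diameter
AR = 431 / 14
AR = 30.79

30.79


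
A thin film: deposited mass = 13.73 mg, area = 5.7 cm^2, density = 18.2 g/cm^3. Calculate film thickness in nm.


Convert: m = 13.73 mg = 1.3730e-05 kg, A = 5.7 cm^2 = 5.7000e-04 m^2, rho = 18.2 g/cm^3 = 18200 kg/m^3
t = m / (A * rho)
t = 1.3730e-05 / (5.7000e-04 * 18200)
t = 1.3235e-06 m = 1323.5 nm

1323.5


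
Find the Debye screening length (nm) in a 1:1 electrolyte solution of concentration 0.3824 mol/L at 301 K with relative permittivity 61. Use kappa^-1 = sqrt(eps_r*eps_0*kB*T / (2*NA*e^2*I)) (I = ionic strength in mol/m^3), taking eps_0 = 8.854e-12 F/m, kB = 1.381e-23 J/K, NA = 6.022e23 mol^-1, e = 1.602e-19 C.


Ionic strength I = 0.3824 * 1^2 * 1000 = 382.4 mol/m^3
kappa^-1 = sqrt(61 * 8.854e-12 * 1.381e-23 * 301 / (2 * 6.022e23 * (1.602e-19)^2 * 382.4))
kappa^-1 = 0.436 nm

0.436


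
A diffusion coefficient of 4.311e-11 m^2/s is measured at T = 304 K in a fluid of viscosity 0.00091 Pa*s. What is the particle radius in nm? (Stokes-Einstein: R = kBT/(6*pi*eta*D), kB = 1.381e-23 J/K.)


Stokes-Einstein: R = kB*T / (6*pi*eta*D)
R = 1.381e-23 * 304 / (6 * pi * 0.00091 * 4.311e-11)
R = 5.67736e-09 m = 5.68 nm

5.68


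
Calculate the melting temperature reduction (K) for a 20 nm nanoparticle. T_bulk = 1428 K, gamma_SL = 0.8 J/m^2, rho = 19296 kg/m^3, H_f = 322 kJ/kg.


Radius R = 20/2 = 10 nm = 1e-08 m
Convert H_f = 322 kJ/kg = 322000 J/kg
dT = 2 * gamma_SL * T_bulk / (rho * H_f * R)
dT = 2 * 0.8 * 1428 / (19296 * 322000 * 1e-08)
dT = 36.8 K

36.8


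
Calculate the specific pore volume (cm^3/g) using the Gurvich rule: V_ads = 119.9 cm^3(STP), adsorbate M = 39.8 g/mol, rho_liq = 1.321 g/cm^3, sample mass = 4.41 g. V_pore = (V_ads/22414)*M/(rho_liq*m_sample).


Moles adsorbed n = V_ads / 22414 = 119.9 / 22414 = 5.349335e-03 mol
Liquid volume V_liq = n * M / rho_liq = 5.349335e-03 * 39.8 / 1.321 = 0.16117 cm^3
Specific pore volume V_pore = V_liq / m_sample = 0.16117 / 4.41
V_pore = 0.0365 cm^3/g

0.0365


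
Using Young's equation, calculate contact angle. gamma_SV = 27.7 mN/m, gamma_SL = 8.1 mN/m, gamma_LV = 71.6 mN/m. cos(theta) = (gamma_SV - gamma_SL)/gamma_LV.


cos(theta) = (gamma_SV - gamma_SL) / gamma_LV
cos(theta) = (27.7 - 8.1) / 71.6
cos(theta) = 0.273743
theta = arccos(0.273743) = 74.11 degrees

74.11


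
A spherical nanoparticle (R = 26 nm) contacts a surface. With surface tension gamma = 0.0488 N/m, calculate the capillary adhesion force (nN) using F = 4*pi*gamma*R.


Convert radius: R = 26 nm = 2.6e-08 m
F = 4 * pi * gamma * R
F = 4 * pi * 0.0488 * 2.6e-08
F = 1.59442e-08 N = 15.9442 nN

15.9442


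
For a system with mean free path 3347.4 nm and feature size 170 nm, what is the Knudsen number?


Knudsen number Kn = lambda / L
Kn = 3347.4 / 170
Kn = 19.6906

19.6906


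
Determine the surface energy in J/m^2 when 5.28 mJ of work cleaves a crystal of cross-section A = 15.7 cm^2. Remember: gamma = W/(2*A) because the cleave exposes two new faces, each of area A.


Convert: A = 15.7 cm^2 = 0.00157 m^2, W = 5.28 mJ = 0.00528 J
Cleaving exposes two faces of area A, so total new surface = 2*A and gamma = W / (2*A)
gamma = 0.00528 / (2 * 0.00157)
gamma = 1.682 J/m^2

1.682


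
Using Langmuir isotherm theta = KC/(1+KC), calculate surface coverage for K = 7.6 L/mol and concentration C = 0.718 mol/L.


Langmuir isotherm: theta = K*C / (1 + K*C)
K*C = 7.6 * 0.718 = 5.4568
theta = 5.4568 / (1 + 5.4568) = 5.4568 / 6.4568
theta = 0.8451

0.8451


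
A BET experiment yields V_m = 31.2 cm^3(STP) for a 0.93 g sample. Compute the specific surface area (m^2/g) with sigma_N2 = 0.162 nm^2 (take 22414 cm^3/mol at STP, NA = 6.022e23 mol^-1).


Number of moles in monolayer = V_m / 22414 = 31.2 / 22414 = 0.00139199
Number of molecules = moles * NA = 0.00139199 * 6.022e23
SA = molecules * sigma / mass
SA = (31.2 / 22414) * 6.022e23 * 0.162e-18 / 0.93
SA = 146.0 m^2/g

146.0


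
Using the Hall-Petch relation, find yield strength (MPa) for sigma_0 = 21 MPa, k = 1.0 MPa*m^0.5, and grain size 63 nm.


d = 63 nm = 6.3e-08 m
sqrt(d) = 0.000250998
Hall-Petch contribution = k / sqrt(d) = 1.0 / 0.000250998 = 3984.1 MPa
sigma = sigma_0 + k/sqrt(d) = 21 + 3984.1 = 4005.1 MPa

4005.1


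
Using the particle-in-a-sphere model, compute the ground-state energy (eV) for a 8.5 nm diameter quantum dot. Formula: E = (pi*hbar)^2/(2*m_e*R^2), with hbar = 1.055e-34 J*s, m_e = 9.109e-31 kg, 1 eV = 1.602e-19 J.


Radius R = 8.5/2 = 4.25 nm = 4.25e-09 m
E = (pi * 1.055e-34)^2 / (2 * 9.109e-31 * (4.25e-09)^2)
E(J) = 3.33831e-21
E = E(J) / 1.602e-19 = 0.0208 eV

0.0208


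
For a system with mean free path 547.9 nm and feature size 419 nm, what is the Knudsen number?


Knudsen number Kn = lambda / L
Kn = 547.9 / 419
Kn = 1.3076

1.3076


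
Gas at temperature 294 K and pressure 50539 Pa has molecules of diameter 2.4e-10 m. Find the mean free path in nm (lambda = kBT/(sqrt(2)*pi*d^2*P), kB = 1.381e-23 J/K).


Mean free path: lambda = kB*T / (sqrt(2) * pi * d^2 * P)
lambda = 1.381e-23 * 294 / (sqrt(2) * pi * (2.4e-10)^2 * 50539)
lambda = 3.13926e-07 m
lambda = 313.93 nm

313.93


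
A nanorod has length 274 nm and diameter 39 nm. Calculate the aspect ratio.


Aspect ratio AR = length / diameter
AR = 274 / 39
AR = 7.03

7.03


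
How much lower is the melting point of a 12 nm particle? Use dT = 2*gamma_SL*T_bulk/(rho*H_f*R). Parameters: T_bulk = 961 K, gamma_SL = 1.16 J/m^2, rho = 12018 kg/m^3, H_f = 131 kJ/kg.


Radius R = 12/2 = 6 nm = 6e-09 m
Convert H_f = 131 kJ/kg = 131000 J/kg
dT = 2 * gamma_SL * T_bulk / (rho * H_f * R)
dT = 2 * 1.16 * 961 / (12018 * 131000 * 6e-09)
dT = 236.0 K

236.0


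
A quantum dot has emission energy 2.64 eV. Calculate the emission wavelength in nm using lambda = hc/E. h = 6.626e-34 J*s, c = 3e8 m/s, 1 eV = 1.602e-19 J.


Convert energy: E = 2.64 eV = 2.64 * 1.602e-19 = 4.22928e-19 J
lambda = h*c / E = 6.626e-34 * 3e8 / 4.22928e-19
lambda = 4.70009e-07 m = 470.0 nm

470.0


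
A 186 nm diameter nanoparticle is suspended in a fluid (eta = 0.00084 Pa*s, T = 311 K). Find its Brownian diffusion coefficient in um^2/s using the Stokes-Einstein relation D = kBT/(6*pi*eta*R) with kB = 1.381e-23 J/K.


Radius R = 186/2 = 93 nm = 9.3e-08 m
D = kB*T / (6*pi*eta*R)
D = 1.381e-23 * 311 / (6 * pi * 0.00084 * 9.3e-08)
D = 2.91669e-12 m^2/s = 2.917 um^2/s

2.917


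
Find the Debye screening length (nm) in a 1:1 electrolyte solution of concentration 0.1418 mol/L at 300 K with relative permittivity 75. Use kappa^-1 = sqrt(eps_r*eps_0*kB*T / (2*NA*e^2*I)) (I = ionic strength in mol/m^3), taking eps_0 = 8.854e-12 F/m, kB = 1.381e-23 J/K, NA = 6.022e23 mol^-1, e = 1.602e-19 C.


Ionic strength I = 0.1418 * 1^2 * 1000 = 141.8 mol/m^3
kappa^-1 = sqrt(75 * 8.854e-12 * 1.381e-23 * 300 / (2 * 6.022e23 * (1.602e-19)^2 * 141.8))
kappa^-1 = 0.792 nm

0.792


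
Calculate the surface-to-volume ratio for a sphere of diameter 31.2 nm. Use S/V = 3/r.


Radius r = 31.2/2 = 15.6 nm
S/V = 3 / r = 3 / 15.6
S/V = 0.1923 nm^-1

0.1923


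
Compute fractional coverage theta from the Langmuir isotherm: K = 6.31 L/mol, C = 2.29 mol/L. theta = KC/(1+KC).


Langmuir isotherm: theta = K*C / (1 + K*C)
K*C = 6.31 * 2.29 = 14.4499
theta = 14.4499 / (1 + 14.4499) = 14.4499 / 15.4499
theta = 0.9353

0.9353


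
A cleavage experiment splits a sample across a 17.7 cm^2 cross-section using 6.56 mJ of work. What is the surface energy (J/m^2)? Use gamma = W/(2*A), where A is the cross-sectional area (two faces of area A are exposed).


Convert: A = 17.7 cm^2 = 0.00177 m^2, W = 6.56 mJ = 0.00656 J
Cleaving exposes two faces of area A, so total new surface = 2*A and gamma = W / (2*A)
gamma = 0.00656 / (2 * 0.00177)
gamma = 1.853 J/m^2

1.853


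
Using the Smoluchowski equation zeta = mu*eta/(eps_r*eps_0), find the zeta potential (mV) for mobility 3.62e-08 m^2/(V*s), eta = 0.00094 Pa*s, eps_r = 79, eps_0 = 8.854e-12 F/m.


Smoluchowski equation: zeta = mu * eta / (eps_r * eps_0)
zeta = 3.62e-08 * 0.00094 / (79 * 8.854e-12)
zeta = 0.048649 V = 48.65 mV

48.65


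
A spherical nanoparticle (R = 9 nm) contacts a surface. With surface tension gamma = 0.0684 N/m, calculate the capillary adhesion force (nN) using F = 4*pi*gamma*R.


Convert radius: R = 9 nm = 9e-09 m
F = 4 * pi * gamma * R
F = 4 * pi * 0.0684 * 9e-09
F = 7.73586e-09 N = 7.7359 nN

7.7359


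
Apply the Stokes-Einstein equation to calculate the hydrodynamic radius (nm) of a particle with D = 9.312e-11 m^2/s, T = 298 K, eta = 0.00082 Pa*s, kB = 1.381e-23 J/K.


Stokes-Einstein: R = kB*T / (6*pi*eta*D)
R = 1.381e-23 * 298 / (6 * pi * 0.00082 * 9.312e-11)
R = 2.85925e-09 m = 2.86 nm

2.86


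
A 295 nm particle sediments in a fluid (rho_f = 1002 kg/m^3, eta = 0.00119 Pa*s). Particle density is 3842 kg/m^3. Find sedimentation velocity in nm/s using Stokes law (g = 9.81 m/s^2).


Radius R = 295/2 nm = 1.475e-07 m
Density difference = 3842 - 1002 = 2840 kg/m^3
v = 2 * R^2 * (rho_p - rho_f) * g / (9 * eta)
v = 2 * (1.475e-07)^2 * 2840 * 9.81 / (9 * 0.00119)
v = 1.13191e-07 m/s = 113.191 nm/s

113.191


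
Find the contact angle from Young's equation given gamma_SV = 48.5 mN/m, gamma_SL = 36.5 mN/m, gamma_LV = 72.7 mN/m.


cos(theta) = (gamma_SV - gamma_SL) / gamma_LV
cos(theta) = (48.5 - 36.5) / 72.7
cos(theta) = 0.165062
theta = arccos(0.165062) = 80.5 degrees

80.5
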